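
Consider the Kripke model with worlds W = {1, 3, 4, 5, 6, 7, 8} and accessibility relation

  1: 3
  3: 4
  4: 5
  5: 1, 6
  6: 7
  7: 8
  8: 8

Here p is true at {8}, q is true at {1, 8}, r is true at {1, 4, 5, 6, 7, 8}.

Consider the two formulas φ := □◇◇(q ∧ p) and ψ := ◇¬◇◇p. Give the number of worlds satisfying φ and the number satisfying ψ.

For □◇◇(q ∧ p):
1: successors {3}; ◇◇(q ∧ p) there: 3:F. ✗
3: successors {4}; ◇◇(q ∧ p) there: 4:F. ✗
4: successors {5}; ◇◇(q ∧ p) there: 5:F. ✗
5: successors {1, 6}; ◇◇(q ∧ p) there: 1:F, 6:T. ✗
6: successors {7}; ◇◇(q ∧ p) there: 7:T. ✓
7: successors {8}; ◇◇(q ∧ p) there: 8:T. ✓
8: successors {8}; ◇◇(q ∧ p) there: 8:T. ✓
— 3 worlds.
For ◇¬◇◇p:
1: successors {3}; ¬◇◇p there: 3:T. ✓
3: successors {4}; ¬◇◇p there: 4:T. ✓
4: successors {5}; ¬◇◇p there: 5:T. ✓
5: successors {1, 6}; ¬◇◇p there: 1:T, 6:F. ✓
6: successors {7}; ¬◇◇p there: 7:F. ✗
7: successors {8}; ¬◇◇p there: 8:F. ✗
8: successors {8}; ¬◇◇p there: 8:F. ✗
— 4 worlds.

3 and 4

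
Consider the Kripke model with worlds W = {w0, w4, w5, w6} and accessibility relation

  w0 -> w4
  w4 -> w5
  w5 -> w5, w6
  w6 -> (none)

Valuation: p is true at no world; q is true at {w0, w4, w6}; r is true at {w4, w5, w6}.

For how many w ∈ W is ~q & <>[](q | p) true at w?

w0: ~q is F, <>[](q | p) is F. ✗
w4: ~q is F, <>[](q | p) is F. ✗
w5: ~q is T, <>[](q | p) is T. ✓
w6: ~q is F, <>[](q | p) is F. ✗
Satisfying worlds: {w5}.

1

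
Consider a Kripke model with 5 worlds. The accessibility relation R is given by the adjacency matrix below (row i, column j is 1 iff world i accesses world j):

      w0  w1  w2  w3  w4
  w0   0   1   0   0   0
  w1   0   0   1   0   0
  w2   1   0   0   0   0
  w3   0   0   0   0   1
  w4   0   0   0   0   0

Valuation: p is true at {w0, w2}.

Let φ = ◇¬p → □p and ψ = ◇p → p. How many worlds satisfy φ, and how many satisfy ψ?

3 and 4

For ◇¬p → □p:
w0: ◇¬p is T, □p is F. ✗
w1: ◇¬p is F, □p is T. ✓
w2: ◇¬p is F, □p is T. ✓
w3: ◇¬p is T, □p is F. ✗
w4: ◇¬p is F, □p is T. ✓
— 3 worlds.
For ◇p → p:
w0: ◇p is F, p is T. ✓
w1: ◇p is T, p is F. ✗
w2: ◇p is T, p is T. ✓
w3: ◇p is F, p is F. ✓
w4: ◇p is F, p is F. ✓
— 4 worlds.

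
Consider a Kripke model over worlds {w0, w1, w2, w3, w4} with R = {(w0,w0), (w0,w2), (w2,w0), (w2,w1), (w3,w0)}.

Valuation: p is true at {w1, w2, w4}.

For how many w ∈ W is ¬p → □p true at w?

3

w0: ¬p is T, □p is F. ✗
w1: ¬p is F, □p is T. ✓
w2: ¬p is F, □p is F. ✓
w3: ¬p is T, □p is F. ✗
w4: ¬p is F, □p is T. ✓
Satisfying worlds: {w1, w2, w4}.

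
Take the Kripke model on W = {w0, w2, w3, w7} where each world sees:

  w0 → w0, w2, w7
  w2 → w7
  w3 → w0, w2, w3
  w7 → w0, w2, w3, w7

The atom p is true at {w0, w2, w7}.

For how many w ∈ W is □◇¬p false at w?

3

w0: successors {w0, w2, w7}; ◇¬p there: w0:F, w2:F, w7:T. ✗
w2: successors {w7}; ◇¬p there: w7:T. ✓
w3: successors {w0, w2, w3}; ◇¬p there: w0:F, w2:F, w3:T. ✗
w7: successors {w0, w2, w3, w7}; ◇¬p there: w0:F, w2:F, w3:T, w7:T. ✗
Satisfying worlds: {w2}.
So □◇¬p fails at the other 3 worlds.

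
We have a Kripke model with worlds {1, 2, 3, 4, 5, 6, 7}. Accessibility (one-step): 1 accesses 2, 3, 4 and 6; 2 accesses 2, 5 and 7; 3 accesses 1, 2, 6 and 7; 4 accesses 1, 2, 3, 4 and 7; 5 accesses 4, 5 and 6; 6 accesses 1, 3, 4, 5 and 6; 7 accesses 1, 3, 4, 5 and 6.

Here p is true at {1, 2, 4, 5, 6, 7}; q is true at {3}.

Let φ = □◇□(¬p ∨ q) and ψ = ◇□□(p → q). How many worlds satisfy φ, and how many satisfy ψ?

For □◇□(¬p ∨ q):
1: successors {2, 3, 4, 6}; ◇□(¬p ∨ q) there: 2:F, 3:F, 4:F, 6:F. ✗
2: successors {2, 5, 7}; ◇□(¬p ∨ q) there: 2:F, 5:F, 7:F. ✗
3: successors {1, 2, 6, 7}; ◇□(¬p ∨ q) there: 1:F, 2:F, 6:F, 7:F. ✗
4: successors {1, 2, 3, 4, 7}; ◇□(¬p ∨ q) there: 1:F, 2:F, 3:F, 4:F, 7:F. ✗
5: successors {4, 5, 6}; ◇□(¬p ∨ q) there: 4:F, 5:F, 6:F. ✗
6: successors {1, 3, 4, 5, 6}; ◇□(¬p ∨ q) there: 1:F, 3:F, 4:F, 5:F, 6:F. ✗
7: successors {1, 3, 4, 5, 6}; ◇□(¬p ∨ q) there: 1:F, 3:F, 4:F, 5:F, 6:F. ✗
— 0 worlds.
For ◇□□(p → q):
1: successors {2, 3, 4, 6}; □□(p → q) there: 2:F, 3:F, 4:F, 6:F. ✗
2: successors {2, 5, 7}; □□(p → q) there: 2:F, 5:F, 7:F. ✗
3: successors {1, 2, 6, 7}; □□(p → q) there: 1:F, 2:F, 6:F, 7:F. ✗
4: successors {1, 2, 3, 4, 7}; □□(p → q) there: 1:F, 2:F, 3:F, 4:F, 7:F. ✗
5: successors {4, 5, 6}; □□(p → q) there: 4:F, 5:F, 6:F. ✗
6: successors {1, 3, 4, 5, 6}; □□(p → q) there: 1:F, 3:F, 4:F, 5:F, 6:F. ✗
7: successors {1, 3, 4, 5, 6}; □□(p → q) there: 1:F, 3:F, 4:F, 5:F, 6:F. ✗
— 0 worlds.

0 and 0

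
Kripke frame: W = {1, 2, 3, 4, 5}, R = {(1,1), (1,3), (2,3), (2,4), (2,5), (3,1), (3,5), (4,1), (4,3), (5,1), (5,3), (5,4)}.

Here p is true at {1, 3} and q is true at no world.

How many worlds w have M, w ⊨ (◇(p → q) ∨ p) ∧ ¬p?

2

1: ◇(p → q) ∨ p is T, ¬p is F. ✗
2: ◇(p → q) ∨ p is T, ¬p is T. ✓
3: ◇(p → q) ∨ p is T, ¬p is F. ✗
4: ◇(p → q) ∨ p is F, ¬p is T. ✗
5: ◇(p → q) ∨ p is T, ¬p is T. ✓
Satisfying worlds: {2, 5}.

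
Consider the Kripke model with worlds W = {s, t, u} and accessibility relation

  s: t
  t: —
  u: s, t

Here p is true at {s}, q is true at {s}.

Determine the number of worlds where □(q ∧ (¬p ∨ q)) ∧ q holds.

s: □(q ∧ (¬p ∨ q)) is F, q is T. ✗
t: □(q ∧ (¬p ∨ q)) is T, q is F. ✗
u: □(q ∧ (¬p ∨ q)) is F, q is F. ✗
Satisfying worlds: ∅.

0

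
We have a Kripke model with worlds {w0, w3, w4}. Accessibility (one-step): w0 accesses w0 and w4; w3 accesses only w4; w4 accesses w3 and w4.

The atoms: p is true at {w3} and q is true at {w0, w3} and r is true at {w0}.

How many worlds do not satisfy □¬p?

1

w0: successors {w0, w4}; ¬p there: w0:T, w4:T. ✓
w3: successors {w4}; ¬p there: w4:T. ✓
w4: successors {w3, w4}; ¬p there: w3:F, w4:T. ✗
Satisfying worlds: {w0, w3}.
So □¬p fails at the other 1 world.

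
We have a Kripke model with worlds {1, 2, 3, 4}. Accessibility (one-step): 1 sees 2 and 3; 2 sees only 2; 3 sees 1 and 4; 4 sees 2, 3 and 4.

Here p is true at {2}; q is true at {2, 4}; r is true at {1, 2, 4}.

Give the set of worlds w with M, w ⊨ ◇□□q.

{1, 2, 4}

1: successors {2, 3}; □□q there: 2:T, 3:F. ✓
2: successors {2}; □□q there: 2:T. ✓
3: successors {1, 4}; □□q there: 1:F, 4:F. ✗
4: successors {2, 3, 4}; □□q there: 2:T, 3:F, 4:F. ✓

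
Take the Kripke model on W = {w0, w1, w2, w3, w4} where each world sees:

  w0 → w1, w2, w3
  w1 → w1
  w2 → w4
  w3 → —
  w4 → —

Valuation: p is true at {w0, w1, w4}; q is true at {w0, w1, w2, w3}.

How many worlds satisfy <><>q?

w0: successors {w1, w2, w3}; <>q there: w1:T, w2:F, w3:F. ✓
w1: successors {w1}; <>q there: w1:T. ✓
w2: successors {w4}; <>q there: w4:F. ✗
w3: no successors, so <><>q fails. ✗
w4: no successors, so <><>q fails. ✗
Satisfying worlds: {w0, w1}.

2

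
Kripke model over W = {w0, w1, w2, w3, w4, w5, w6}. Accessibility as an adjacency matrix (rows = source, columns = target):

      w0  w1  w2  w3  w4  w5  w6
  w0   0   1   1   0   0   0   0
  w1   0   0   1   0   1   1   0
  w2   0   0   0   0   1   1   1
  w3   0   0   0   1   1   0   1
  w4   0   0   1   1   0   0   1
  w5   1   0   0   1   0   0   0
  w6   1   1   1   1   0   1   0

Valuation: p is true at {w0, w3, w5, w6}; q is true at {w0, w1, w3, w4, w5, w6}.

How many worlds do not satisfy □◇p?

w0: successors {w1, w2}; ◇p there: w1:T, w2:T. ✓
w1: successors {w2, w4, w5}; ◇p there: w2:T, w4:T, w5:T. ✓
w2: successors {w4, w5, w6}; ◇p there: w4:T, w5:T, w6:T. ✓
w3: successors {w3, w4, w6}; ◇p there: w3:T, w4:T, w6:T. ✓
w4: successors {w2, w3, w6}; ◇p there: w2:T, w3:T, w6:T. ✓
w5: successors {w0, w3}; ◇p there: w0:F, w3:T. ✗
w6: successors {w0, w1, w2, w3, w5}; ◇p there: w0:F, w1:T, w2:T, w3:T, w5:T. ✗
Satisfying worlds: {w0, w1, w2, w3, w4}.
So □◇p fails at the other 2 worlds.

2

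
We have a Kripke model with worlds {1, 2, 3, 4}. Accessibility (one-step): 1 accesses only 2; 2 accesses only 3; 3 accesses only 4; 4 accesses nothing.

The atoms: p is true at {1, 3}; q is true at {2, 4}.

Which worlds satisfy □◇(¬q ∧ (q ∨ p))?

1: successors {2}; ◇(¬q ∧ (q ∨ p)) there: 2:T. ✓
2: successors {3}; ◇(¬q ∧ (q ∨ p)) there: 3:F. ✗
3: successors {4}; ◇(¬q ∧ (q ∨ p)) there: 4:F. ✗
4: no successors, so □◇(¬q ∧ (q ∨ p)) holds vacuously. ✓

{1, 4}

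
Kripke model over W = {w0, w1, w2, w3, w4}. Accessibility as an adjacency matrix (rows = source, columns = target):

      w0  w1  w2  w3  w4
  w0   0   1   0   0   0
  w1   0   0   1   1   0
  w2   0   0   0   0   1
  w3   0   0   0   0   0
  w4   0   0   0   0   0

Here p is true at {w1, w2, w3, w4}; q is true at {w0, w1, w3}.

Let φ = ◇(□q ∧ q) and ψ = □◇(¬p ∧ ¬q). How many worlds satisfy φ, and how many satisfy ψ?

1 and 2

For ◇(□q ∧ q):
w0: successors {w1}; □q ∧ q there: w1:F. ✗
w1: successors {w2, w3}; □q ∧ q there: w2:F, w3:T. ✓
w2: successors {w4}; □q ∧ q there: w4:F. ✗
w3: no successors, so ◇(□q ∧ q) fails. ✗
w4: no successors, so ◇(□q ∧ q) fails. ✗
— 1 world.
For □◇(¬p ∧ ¬q):
w0: successors {w1}; ◇(¬p ∧ ¬q) there: w1:F. ✗
w1: successors {w2, w3}; ◇(¬p ∧ ¬q) there: w2:F, w3:F. ✗
w2: successors {w4}; ◇(¬p ∧ ¬q) there: w4:F. ✗
w3: no successors, so □◇(¬p ∧ ¬q) holds vacuously. ✓
w4: no successors, so □◇(¬p ∧ ¬q) holds vacuously. ✓
— 2 worlds.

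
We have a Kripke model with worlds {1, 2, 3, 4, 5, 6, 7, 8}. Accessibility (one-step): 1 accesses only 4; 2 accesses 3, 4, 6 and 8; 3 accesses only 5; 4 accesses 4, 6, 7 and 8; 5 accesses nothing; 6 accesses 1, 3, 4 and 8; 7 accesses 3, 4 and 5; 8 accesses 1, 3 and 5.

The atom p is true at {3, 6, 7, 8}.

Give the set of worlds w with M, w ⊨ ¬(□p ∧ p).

1: □p ∧ p is F. ✓
2: □p ∧ p is F. ✓
3: □p ∧ p is F. ✓
4: □p ∧ p is F. ✓
5: □p ∧ p is F. ✓
6: □p ∧ p is F. ✓
7: □p ∧ p is F. ✓
8: □p ∧ p is F. ✓

{1, 2, 3, 4, 5, 6, 7, 8}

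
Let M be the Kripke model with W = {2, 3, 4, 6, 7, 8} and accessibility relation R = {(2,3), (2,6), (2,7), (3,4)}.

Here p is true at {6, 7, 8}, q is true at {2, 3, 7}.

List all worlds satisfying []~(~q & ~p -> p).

{3, 4, 6, 7, 8}

2: successors {3, 6, 7}; ~(~q & ~p -> p) there: 3:F, 6:F, 7:F. ✗
3: successors {4}; ~(~q & ~p -> p) there: 4:T. ✓
4: no successors, so []~(~q & ~p -> p) holds vacuously. ✓
6: no successors, so []~(~q & ~p -> p) holds vacuously. ✓
7: no successors, so []~(~q & ~p -> p) holds vacuously. ✓
8: no successors, so []~(~q & ~p -> p) holds vacuously. ✓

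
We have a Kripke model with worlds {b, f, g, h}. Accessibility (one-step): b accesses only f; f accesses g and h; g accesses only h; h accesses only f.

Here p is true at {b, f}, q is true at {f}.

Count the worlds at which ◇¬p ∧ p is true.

b: ◇¬p is F, p is T. ✗
f: ◇¬p is T, p is T. ✓
g: ◇¬p is T, p is F. ✗
h: ◇¬p is F, p is F. ✗
Satisfying worlds: {f}.

1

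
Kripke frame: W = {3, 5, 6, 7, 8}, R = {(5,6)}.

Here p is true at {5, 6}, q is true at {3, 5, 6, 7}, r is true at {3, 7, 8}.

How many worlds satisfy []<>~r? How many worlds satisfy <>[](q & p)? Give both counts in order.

4 and 1

For []<>~r:
3: no successors, so []<>~r holds vacuously. ✓
5: successors {6}; <>~r there: 6:F. ✗
6: no successors, so []<>~r holds vacuously. ✓
7: no successors, so []<>~r holds vacuously. ✓
8: no successors, so []<>~r holds vacuously. ✓
— 4 worlds.
For <>[](q & p):
3: no successors, so <>[](q & p) fails. ✗
5: successors {6}; [](q & p) there: 6:T. ✓
6: no successors, so <>[](q & p) fails. ✗
7: no successors, so <>[](q & p) fails. ✗
8: no successors, so <>[](q & p) fails. ✗
— 1 world.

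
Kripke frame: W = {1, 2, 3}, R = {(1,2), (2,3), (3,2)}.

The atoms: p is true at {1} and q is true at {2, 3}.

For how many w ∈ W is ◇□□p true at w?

1: successors {2}; □□p there: 2:F. ✗
2: successors {3}; □□p there: 3:F. ✗
3: successors {2}; □□p there: 2:F. ✗
Satisfying worlds: ∅.

0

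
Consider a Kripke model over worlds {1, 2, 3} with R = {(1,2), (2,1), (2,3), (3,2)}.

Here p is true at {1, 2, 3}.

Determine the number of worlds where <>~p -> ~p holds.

3

1: <>~p is F, ~p is F. ✓
2: <>~p is F, ~p is F. ✓
3: <>~p is F, ~p is F. ✓
Satisfying worlds: {1, 2, 3}.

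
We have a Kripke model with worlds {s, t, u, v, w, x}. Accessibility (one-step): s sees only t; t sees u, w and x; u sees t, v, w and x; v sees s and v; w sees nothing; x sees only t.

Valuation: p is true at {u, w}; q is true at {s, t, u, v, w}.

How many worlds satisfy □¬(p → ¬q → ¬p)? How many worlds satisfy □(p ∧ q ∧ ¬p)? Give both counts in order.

For □¬(p → ¬q → ¬p):
s: successors {t}; ¬(p → ¬q → ¬p) there: t:F. ✗
t: successors {u, w, x}; ¬(p → ¬q → ¬p) there: u:F, w:F, x:F. ✗
u: successors {t, v, w, x}; ¬(p → ¬q → ¬p) there: t:F, v:F, w:F, x:F. ✗
v: successors {s, v}; ¬(p → ¬q → ¬p) there: s:F, v:F. ✗
w: no successors, so □¬(p → ¬q → ¬p) holds vacuously. ✓
x: successors {t}; ¬(p → ¬q → ¬p) there: t:F. ✗
— 1 world.
For □(p ∧ q ∧ ¬p):
s: successors {t}; p ∧ q ∧ ¬p there: t:F. ✗
t: successors {u, w, x}; p ∧ q ∧ ¬p there: u:F, w:F, x:F. ✗
u: successors {t, v, w, x}; p ∧ q ∧ ¬p there: t:F, v:F, w:F, x:F. ✗
v: successors {s, v}; p ∧ q ∧ ¬p there: s:F, v:F. ✗
w: no successors, so □(p ∧ q ∧ ¬p) holds vacuously. ✓
x: successors {t}; p ∧ q ∧ ¬p there: t:F. ✗
— 1 world.

1 and 1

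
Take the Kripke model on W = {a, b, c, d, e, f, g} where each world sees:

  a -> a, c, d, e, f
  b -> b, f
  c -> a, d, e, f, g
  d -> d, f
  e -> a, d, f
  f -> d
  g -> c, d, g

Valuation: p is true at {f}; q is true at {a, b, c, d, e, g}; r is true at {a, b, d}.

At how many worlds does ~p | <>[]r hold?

6

a: ~p is T, <>[]r is T. ✓
b: ~p is T, <>[]r is T. ✓
c: ~p is T, <>[]r is T. ✓
d: ~p is T, <>[]r is T. ✓
e: ~p is T, <>[]r is T. ✓
f: ~p is F, <>[]r is F. ✗
g: ~p is T, <>[]r is F. ✓
Satisfying worlds: {a, b, c, d, e, g}.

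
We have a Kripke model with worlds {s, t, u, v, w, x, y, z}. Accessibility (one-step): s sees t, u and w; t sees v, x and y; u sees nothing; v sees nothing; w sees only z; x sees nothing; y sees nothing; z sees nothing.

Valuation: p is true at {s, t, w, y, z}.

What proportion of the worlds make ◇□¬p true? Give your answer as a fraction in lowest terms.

s: successors {t, u, w}; □¬p there: t:F, u:T, w:F. ✓
t: successors {v, x, y}; □¬p there: v:T, x:T, y:T. ✓
u: no successors, so ◇□¬p fails. ✗
v: no successors, so ◇□¬p fails. ✗
w: successors {z}; □¬p there: z:T. ✓
x: no successors, so ◇□¬p fails. ✗
y: no successors, so ◇□¬p fails. ✗
z: no successors, so ◇□¬p fails. ✗
That's 3 of 8 worlds, so 3/8.

3/8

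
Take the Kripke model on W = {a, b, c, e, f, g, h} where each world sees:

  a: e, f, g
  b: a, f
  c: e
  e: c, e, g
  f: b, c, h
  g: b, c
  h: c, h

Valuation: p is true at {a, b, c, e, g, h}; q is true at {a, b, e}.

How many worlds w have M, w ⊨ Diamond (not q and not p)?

2

a: successors {e, f, g}; not q and not p there: e:F, f:T, g:F. ✓
b: successors {a, f}; not q and not p there: a:F, f:T. ✓
c: successors {e}; not q and not p there: e:F. ✗
e: successors {c, e, g}; not q and not p there: c:F, e:F, g:F. ✗
f: successors {b, c, h}; not q and not p there: b:F, c:F, h:F. ✗
g: successors {b, c}; not q and not p there: b:F, c:F. ✗
h: successors {c, h}; not q and not p there: c:F, h:F. ✗
Satisfying worlds: {a, b}.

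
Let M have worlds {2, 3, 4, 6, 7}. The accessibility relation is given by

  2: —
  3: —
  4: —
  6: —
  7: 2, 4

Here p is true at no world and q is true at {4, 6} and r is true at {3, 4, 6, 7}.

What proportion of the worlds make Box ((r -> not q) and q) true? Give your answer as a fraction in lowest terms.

4/5

2: no successors, so Box ((r -> not q) and q) holds vacuously. ✓
3: no successors, so Box ((r -> not q) and q) holds vacuously. ✓
4: no successors, so Box ((r -> not q) and q) holds vacuously. ✓
6: no successors, so Box ((r -> not q) and q) holds vacuously. ✓
7: successors {2, 4}; (r -> not q) and q there: 2:F, 4:F. ✗
That's 4 of 5 worlds, so 4/5.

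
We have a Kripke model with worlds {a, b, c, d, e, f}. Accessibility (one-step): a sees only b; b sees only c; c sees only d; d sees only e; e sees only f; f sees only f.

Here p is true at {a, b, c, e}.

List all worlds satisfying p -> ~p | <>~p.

{c, d, e, f}

a: p is T, ~p | <>~p is F. ✗
b: p is T, ~p | <>~p is F. ✗
c: p is T, ~p | <>~p is T. ✓
d: p is F, ~p | <>~p is T. ✓
e: p is T, ~p | <>~p is T. ✓
f: p is F, ~p | <>~p is T. ✓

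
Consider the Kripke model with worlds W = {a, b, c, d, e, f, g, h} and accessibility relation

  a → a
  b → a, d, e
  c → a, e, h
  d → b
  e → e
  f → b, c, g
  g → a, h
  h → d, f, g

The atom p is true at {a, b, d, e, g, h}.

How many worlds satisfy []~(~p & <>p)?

a: successors {a}; ~(~p & <>p) there: a:T. ✓
b: successors {a, d, e}; ~(~p & <>p) there: a:T, d:T, e:T. ✓
c: successors {a, e, h}; ~(~p & <>p) there: a:T, e:T, h:T. ✓
d: successors {b}; ~(~p & <>p) there: b:T. ✓
e: successors {e}; ~(~p & <>p) there: e:T. ✓
f: successors {b, c, g}; ~(~p & <>p) there: b:T, c:F, g:T. ✗
g: successors {a, h}; ~(~p & <>p) there: a:T, h:T. ✓
h: successors {d, f, g}; ~(~p & <>p) there: d:T, f:F, g:T. ✗
Satisfying worlds: {a, b, c, d, e, g}.

6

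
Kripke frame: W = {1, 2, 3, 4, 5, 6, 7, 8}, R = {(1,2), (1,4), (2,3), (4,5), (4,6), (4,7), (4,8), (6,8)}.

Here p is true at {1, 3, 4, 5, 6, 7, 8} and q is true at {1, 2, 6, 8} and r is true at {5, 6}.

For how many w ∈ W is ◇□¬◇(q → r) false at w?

1: successors {2, 4}; □¬◇(q → r) there: 2:T, 4:T. ✓
2: successors {3}; □¬◇(q → r) there: 3:T. ✓
3: no successors, so ◇□¬◇(q → r) fails. ✗
4: successors {5, 6, 7, 8}; □¬◇(q → r) there: 5:T, 6:T, 7:T, 8:T. ✓
5: no successors, so ◇□¬◇(q → r) fails. ✗
6: successors {8}; □¬◇(q → r) there: 8:T. ✓
7: no successors, so ◇□¬◇(q → r) fails. ✗
8: no successors, so ◇□¬◇(q → r) fails. ✗
Satisfying worlds: {1, 2, 4, 6}.
So ◇□¬◇(q → r) fails at the other 4 worlds.

4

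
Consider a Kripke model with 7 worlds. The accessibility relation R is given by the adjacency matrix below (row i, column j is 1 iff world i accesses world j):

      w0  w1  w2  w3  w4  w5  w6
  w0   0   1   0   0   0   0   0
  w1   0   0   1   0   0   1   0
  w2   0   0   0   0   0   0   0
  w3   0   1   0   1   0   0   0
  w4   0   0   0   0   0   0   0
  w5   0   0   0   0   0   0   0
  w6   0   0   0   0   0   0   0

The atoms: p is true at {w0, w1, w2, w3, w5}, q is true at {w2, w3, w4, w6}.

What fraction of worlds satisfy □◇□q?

5/7

w0: successors {w1}; ◇□q there: w1:T. ✓
w1: successors {w2, w5}; ◇□q there: w2:F, w5:F. ✗
w2: no successors, so □◇□q holds vacuously. ✓
w3: successors {w1, w3}; ◇□q there: w1:T, w3:F. ✗
w4: no successors, so □◇□q holds vacuously. ✓
w5: no successors, so □◇□q holds vacuously. ✓
w6: no successors, so □◇□q holds vacuously. ✓
That's 5 of 7 worlds, so 5/7.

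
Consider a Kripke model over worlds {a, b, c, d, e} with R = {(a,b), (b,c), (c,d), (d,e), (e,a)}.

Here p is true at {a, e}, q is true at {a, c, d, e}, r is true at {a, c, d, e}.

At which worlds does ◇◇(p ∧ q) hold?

a: successors {b}; ◇(p ∧ q) there: b:F. ✗
b: successors {c}; ◇(p ∧ q) there: c:F. ✗
c: successors {d}; ◇(p ∧ q) there: d:T. ✓
d: successors {e}; ◇(p ∧ q) there: e:T. ✓
e: successors {a}; ◇(p ∧ q) there: a:F. ✗

{c, d}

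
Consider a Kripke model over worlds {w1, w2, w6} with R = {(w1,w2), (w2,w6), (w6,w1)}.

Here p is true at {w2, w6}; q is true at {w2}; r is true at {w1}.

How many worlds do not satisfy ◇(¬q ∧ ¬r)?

w1: successors {w2}; ¬q ∧ ¬r there: w2:F. ✗
w2: successors {w6}; ¬q ∧ ¬r there: w6:T. ✓
w6: successors {w1}; ¬q ∧ ¬r there: w1:F. ✗
Satisfying worlds: {w2}.
So ◇(¬q ∧ ¬r) fails at the other 2 worlds.

2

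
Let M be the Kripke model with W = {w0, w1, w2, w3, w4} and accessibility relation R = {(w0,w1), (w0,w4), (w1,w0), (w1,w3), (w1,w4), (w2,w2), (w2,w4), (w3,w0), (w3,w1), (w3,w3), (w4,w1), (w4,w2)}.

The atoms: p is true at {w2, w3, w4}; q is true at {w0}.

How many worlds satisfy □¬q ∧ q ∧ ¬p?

w0: □¬q is T, q ∧ ¬p is T. ✓
w1: □¬q is F, q ∧ ¬p is F. ✗
w2: □¬q is T, q ∧ ¬p is F. ✗
w3: □¬q is F, q ∧ ¬p is F. ✗
w4: □¬q is T, q ∧ ¬p is F. ✗
Satisfying worlds: {w0}.

1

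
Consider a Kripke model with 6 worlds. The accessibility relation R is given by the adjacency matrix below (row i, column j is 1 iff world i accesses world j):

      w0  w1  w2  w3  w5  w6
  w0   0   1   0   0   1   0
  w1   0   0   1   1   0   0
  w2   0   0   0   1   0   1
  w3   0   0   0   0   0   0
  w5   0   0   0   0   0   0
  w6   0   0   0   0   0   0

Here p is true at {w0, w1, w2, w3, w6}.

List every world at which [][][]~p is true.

w0: successors {w1, w5}; [][]~p there: w1:F, w5:T. ✗
w1: successors {w2, w3}; [][]~p there: w2:T, w3:T. ✓
w2: successors {w3, w6}; [][]~p there: w3:T, w6:T. ✓
w3: no successors, so [][][]~p holds vacuously. ✓
w5: no successors, so [][][]~p holds vacuously. ✓
w6: no successors, so [][][]~p holds vacuously. ✓

{w1, w2, w3, w5, w6}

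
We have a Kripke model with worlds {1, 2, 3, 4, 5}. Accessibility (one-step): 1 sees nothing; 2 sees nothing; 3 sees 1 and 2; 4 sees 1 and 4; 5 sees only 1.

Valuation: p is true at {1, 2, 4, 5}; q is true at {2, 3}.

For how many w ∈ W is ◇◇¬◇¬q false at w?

1: no successors, so ◇◇¬◇¬q fails. ✗
2: no successors, so ◇◇¬◇¬q fails. ✗
3: successors {1, 2}; ◇¬◇¬q there: 1:F, 2:F. ✗
4: successors {1, 4}; ◇¬◇¬q there: 1:F, 4:T. ✓
5: successors {1}; ◇¬◇¬q there: 1:F. ✗
Satisfying worlds: {4}.
So ◇◇¬◇¬q fails at the other 4 worlds.

4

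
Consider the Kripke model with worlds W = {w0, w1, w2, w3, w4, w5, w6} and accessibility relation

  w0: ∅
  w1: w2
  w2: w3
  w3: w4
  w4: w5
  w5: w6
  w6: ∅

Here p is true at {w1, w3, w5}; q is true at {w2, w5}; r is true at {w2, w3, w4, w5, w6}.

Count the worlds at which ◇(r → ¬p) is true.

3

w0: no successors, so ◇(r → ¬p) fails. ✗
w1: successors {w2}; r → ¬p there: w2:T. ✓
w2: successors {w3}; r → ¬p there: w3:F. ✗
w3: successors {w4}; r → ¬p there: w4:T. ✓
w4: successors {w5}; r → ¬p there: w5:F. ✗
w5: successors {w6}; r → ¬p there: w6:T. ✓
w6: no successors, so ◇(r → ¬p) fails. ✗
Satisfying worlds: {w1, w3, w5}.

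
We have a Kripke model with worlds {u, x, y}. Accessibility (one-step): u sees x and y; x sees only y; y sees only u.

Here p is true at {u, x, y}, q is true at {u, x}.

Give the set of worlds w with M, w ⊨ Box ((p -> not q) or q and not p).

u: successors {x, y}; (p -> not q) or q and not p there: x:F, y:T. ✗
x: successors {y}; (p -> not q) or q and not p there: y:T. ✓
y: successors {u}; (p -> not q) or q and not p there: u:F. ✗

{x}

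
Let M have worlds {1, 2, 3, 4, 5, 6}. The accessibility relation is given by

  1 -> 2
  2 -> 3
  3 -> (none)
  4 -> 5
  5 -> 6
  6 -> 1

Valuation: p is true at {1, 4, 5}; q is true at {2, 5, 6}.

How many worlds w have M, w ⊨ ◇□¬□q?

3

1: successors {2}; □¬□q there: 2:F. ✗
2: successors {3}; □¬□q there: 3:T. ✓
3: no successors, so ◇□¬□q fails. ✗
4: successors {5}; □¬□q there: 5:T. ✓
5: successors {6}; □¬□q there: 6:F. ✗
6: successors {1}; □¬□q there: 1:T. ✓
Satisfying worlds: {2, 4, 6}.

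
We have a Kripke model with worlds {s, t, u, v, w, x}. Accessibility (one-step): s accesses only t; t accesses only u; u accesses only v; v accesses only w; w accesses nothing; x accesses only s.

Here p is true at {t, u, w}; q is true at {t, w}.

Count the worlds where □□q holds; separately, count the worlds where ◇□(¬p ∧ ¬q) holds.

4 and 2

For □□q:
s: successors {t}; □q there: t:F. ✗
t: successors {u}; □q there: u:F. ✗
u: successors {v}; □q there: v:T. ✓
v: successors {w}; □q there: w:T. ✓
w: no successors, so □□q holds vacuously. ✓
x: successors {s}; □q there: s:T. ✓
— 4 worlds.
For ◇□(¬p ∧ ¬q):
s: successors {t}; □(¬p ∧ ¬q) there: t:F. ✗
t: successors {u}; □(¬p ∧ ¬q) there: u:T. ✓
u: successors {v}; □(¬p ∧ ¬q) there: v:F. ✗
v: successors {w}; □(¬p ∧ ¬q) there: w:T. ✓
w: no successors, so ◇□(¬p ∧ ¬q) fails. ✗
x: successors {s}; □(¬p ∧ ¬q) there: s:F. ✗
— 2 worlds.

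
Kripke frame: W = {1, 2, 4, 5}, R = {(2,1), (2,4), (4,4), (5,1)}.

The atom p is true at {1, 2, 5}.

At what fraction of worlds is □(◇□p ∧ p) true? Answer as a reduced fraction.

1/4

1: no successors, so □(◇□p ∧ p) holds vacuously. ✓
2: successors {1, 4}; ◇□p ∧ p there: 1:F, 4:F. ✗
4: successors {4}; ◇□p ∧ p there: 4:F. ✗
5: successors {1}; ◇□p ∧ p there: 1:F. ✗
That's 1 of 4 worlds, so 1/4.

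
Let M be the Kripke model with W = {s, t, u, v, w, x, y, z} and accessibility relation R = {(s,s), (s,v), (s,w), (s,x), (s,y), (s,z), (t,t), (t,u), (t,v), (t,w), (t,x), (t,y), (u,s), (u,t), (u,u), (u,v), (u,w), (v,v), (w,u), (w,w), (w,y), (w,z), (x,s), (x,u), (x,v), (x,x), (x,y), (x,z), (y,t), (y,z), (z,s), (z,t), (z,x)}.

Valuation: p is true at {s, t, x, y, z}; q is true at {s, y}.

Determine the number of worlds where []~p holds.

1

s: successors {s, v, w, x, y, z}; ~p there: s:F, v:T, w:T, x:F, y:F, z:F. ✗
t: successors {t, u, v, w, x, y}; ~p there: t:F, u:T, v:T, w:T, x:F, y:F. ✗
u: successors {s, t, u, v, w}; ~p there: s:F, t:F, u:T, v:T, w:T. ✗
v: successors {v}; ~p there: v:T. ✓
w: successors {u, w, y, z}; ~p there: u:T, w:T, y:F, z:F. ✗
x: successors {s, u, v, x, y, z}; ~p there: s:F, u:T, v:T, x:F, y:F, z:F. ✗
y: successors {t, z}; ~p there: t:F, z:F. ✗
z: successors {s, t, x}; ~p there: s:F, t:F, x:F. ✗
Satisfying worlds: {v}.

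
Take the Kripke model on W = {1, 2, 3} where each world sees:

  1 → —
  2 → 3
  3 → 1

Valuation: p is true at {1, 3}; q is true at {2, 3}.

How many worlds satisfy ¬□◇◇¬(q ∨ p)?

2

1: □◇◇¬(q ∨ p) is T. ✗
2: □◇◇¬(q ∨ p) is F. ✓
3: □◇◇¬(q ∨ p) is F. ✓
Satisfying worlds: {2, 3}.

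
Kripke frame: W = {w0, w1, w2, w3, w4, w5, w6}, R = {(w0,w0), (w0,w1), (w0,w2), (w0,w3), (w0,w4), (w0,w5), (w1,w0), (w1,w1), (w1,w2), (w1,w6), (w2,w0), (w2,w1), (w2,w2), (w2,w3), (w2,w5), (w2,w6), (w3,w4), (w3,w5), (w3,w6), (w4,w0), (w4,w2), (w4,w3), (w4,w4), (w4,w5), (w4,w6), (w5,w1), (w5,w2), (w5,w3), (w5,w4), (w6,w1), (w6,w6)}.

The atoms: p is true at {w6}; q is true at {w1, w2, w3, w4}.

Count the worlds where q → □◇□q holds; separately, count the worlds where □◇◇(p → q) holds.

3 and 7

For q → □◇□q:
w0: q is F, □◇□q is F. ✓
w1: q is T, □◇□q is F. ✗
w2: q is T, □◇□q is F. ✗
w3: q is T, □◇□q is F. ✗
w4: q is T, □◇□q is F. ✗
w5: q is F, □◇□q is F. ✓
w6: q is F, □◇□q is F. ✓
— 3 worlds.
For □◇◇(p → q):
w0: successors {w0, w1, w2, w3, w4, w5}; ◇◇(p → q) there: w0:T, w1:T, w2:T, w3:T, w4:T, w5:T. ✓
w1: successors {w0, w1, w2, w6}; ◇◇(p → q) there: w0:T, w1:T, w2:T, w6:T. ✓
w2: successors {w0, w1, w2, w3, w5, w6}; ◇◇(p → q) there: w0:T, w1:T, w2:T, w3:T, w5:T, w6:T. ✓
w3: successors {w4, w5, w6}; ◇◇(p → q) there: w4:T, w5:T, w6:T. ✓
w4: successors {w0, w2, w3, w4, w5, w6}; ◇◇(p → q) there: w0:T, w2:T, w3:T, w4:T, w5:T, w6:T. ✓
w5: successors {w1, w2, w3, w4}; ◇◇(p → q) there: w1:T, w2:T, w3:T, w4:T. ✓
w6: successors {w1, w6}; ◇◇(p → q) there: w1:T, w6:T. ✓
— 7 worlds.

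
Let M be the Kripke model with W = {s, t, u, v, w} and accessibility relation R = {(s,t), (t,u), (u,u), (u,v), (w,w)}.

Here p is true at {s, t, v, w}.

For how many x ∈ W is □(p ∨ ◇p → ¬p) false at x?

s: successors {t}; p ∨ ◇p → ¬p there: t:F. ✗
t: successors {u}; p ∨ ◇p → ¬p there: u:T. ✓
u: successors {u, v}; p ∨ ◇p → ¬p there: u:T, v:F. ✗
v: no successors, so □(p ∨ ◇p → ¬p) holds vacuously. ✓
w: successors {w}; p ∨ ◇p → ¬p there: w:F. ✗
Satisfying worlds: {t, v}.
So □(p ∨ ◇p → ¬p) fails at the other 3 worlds.

3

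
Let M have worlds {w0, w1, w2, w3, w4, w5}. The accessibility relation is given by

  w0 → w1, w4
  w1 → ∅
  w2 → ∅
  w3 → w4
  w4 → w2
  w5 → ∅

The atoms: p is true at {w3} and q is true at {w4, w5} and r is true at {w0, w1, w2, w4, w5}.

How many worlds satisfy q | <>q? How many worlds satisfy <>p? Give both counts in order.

4 and 0

For q | <>q:
w0: q is F, <>q is T. ✓
w1: q is F, <>q is F. ✗
w2: q is F, <>q is F. ✗
w3: q is F, <>q is T. ✓
w4: q is T, <>q is F. ✓
w5: q is T, <>q is F. ✓
— 4 worlds.
For <>p:
w0: successors {w1, w4}; p there: w1:F, w4:F. ✗
w1: no successors, so <>p fails. ✗
w2: no successors, so <>p fails. ✗
w3: successors {w4}; p there: w4:F. ✗
w4: successors {w2}; p there: w2:F. ✗
w5: no successors, so <>p fails. ✗
— 0 worlds.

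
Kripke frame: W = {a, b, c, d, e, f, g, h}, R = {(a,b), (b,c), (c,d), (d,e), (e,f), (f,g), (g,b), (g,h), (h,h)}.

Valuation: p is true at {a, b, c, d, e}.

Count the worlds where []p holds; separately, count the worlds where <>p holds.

4 and 5

For []p:
a: successors {b}; p there: b:T. ✓
b: successors {c}; p there: c:T. ✓
c: successors {d}; p there: d:T. ✓
d: successors {e}; p there: e:T. ✓
e: successors {f}; p there: f:F. ✗
f: successors {g}; p there: g:F. ✗
g: successors {b, h}; p there: b:T, h:F. ✗
h: successors {h}; p there: h:F. ✗
— 4 worlds.
For <>p:
a: successors {b}; p there: b:T. ✓
b: successors {c}; p there: c:T. ✓
c: successors {d}; p there: d:T. ✓
d: successors {e}; p there: e:T. ✓
e: successors {f}; p there: f:F. ✗
f: successors {g}; p there: g:F. ✗
g: successors {b, h}; p there: b:T, h:F. ✓
h: successors {h}; p there: h:F. ✗
— 5 worlds.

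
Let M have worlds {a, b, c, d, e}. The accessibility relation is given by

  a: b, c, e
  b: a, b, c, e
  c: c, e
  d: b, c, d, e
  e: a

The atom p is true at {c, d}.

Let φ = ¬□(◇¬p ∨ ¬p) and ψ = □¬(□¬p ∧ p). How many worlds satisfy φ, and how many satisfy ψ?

For ¬□(◇¬p ∨ ¬p):
a: □(◇¬p ∨ ¬p) is T. ✗
b: □(◇¬p ∨ ¬p) is T. ✗
c: □(◇¬p ∨ ¬p) is T. ✗
d: □(◇¬p ∨ ¬p) is T. ✗
e: □(◇¬p ∨ ¬p) is T. ✗
— 0 worlds.
For □¬(□¬p ∧ p):
a: successors {b, c, e}; ¬(□¬p ∧ p) there: b:T, c:T, e:T. ✓
b: successors {a, b, c, e}; ¬(□¬p ∧ p) there: a:T, b:T, c:T, e:T. ✓
c: successors {c, e}; ¬(□¬p ∧ p) there: c:T, e:T. ✓
d: successors {b, c, d, e}; ¬(□¬p ∧ p) there: b:T, c:T, d:T, e:T. ✓
e: successors {a}; ¬(□¬p ∧ p) there: a:T. ✓
— 5 worlds.

0 and 5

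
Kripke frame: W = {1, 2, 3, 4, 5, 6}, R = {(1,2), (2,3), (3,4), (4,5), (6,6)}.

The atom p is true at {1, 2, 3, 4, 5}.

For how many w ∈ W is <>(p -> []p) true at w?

5

1: successors {2}; p -> []p there: 2:T. ✓
2: successors {3}; p -> []p there: 3:T. ✓
3: successors {4}; p -> []p there: 4:T. ✓
4: successors {5}; p -> []p there: 5:T. ✓
5: no successors, so <>(p -> []p) fails. ✗
6: successors {6}; p -> []p there: 6:T. ✓
Satisfying worlds: {1, 2, 3, 4, 6}.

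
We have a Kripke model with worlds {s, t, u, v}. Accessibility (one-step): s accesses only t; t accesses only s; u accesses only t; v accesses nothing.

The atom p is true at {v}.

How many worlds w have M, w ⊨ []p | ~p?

4

s: []p is F, ~p is T. ✓
t: []p is F, ~p is T. ✓
u: []p is F, ~p is T. ✓
v: []p is T, ~p is F. ✓
Satisfying worlds: {s, t, u, v}.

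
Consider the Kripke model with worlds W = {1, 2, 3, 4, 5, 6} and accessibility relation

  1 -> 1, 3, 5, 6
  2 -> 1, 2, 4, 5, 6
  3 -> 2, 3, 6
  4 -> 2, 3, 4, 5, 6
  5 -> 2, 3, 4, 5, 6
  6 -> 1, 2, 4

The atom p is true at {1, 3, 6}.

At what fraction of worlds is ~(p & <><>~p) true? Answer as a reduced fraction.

1: p & <><>~p is T. ✗
2: p & <><>~p is F. ✓
3: p & <><>~p is T. ✗
4: p & <><>~p is F. ✓
5: p & <><>~p is F. ✓
6: p & <><>~p is T. ✗
That's 3 of 6 worlds, so 3/6 = 1/2.

1/2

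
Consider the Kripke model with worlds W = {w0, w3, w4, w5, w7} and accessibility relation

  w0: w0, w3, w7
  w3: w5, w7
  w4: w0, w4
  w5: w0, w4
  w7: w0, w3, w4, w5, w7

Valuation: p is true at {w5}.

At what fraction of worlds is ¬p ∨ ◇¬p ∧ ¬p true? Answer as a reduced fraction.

w0: ¬p is T, ◇¬p ∧ ¬p is T. ✓
w3: ¬p is T, ◇¬p ∧ ¬p is T. ✓
w4: ¬p is T, ◇¬p ∧ ¬p is T. ✓
w5: ¬p is F, ◇¬p ∧ ¬p is F. ✗
w7: ¬p is T, ◇¬p ∧ ¬p is T. ✓
That's 4 of 5 worlds, so 4/5.

4/5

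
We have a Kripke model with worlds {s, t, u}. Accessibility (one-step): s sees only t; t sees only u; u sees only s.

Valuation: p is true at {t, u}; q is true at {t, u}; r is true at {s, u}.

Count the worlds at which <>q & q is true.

s: <>q is T, q is F. ✗
t: <>q is T, q is T. ✓
u: <>q is F, q is T. ✗
Satisfying worlds: {t}.

1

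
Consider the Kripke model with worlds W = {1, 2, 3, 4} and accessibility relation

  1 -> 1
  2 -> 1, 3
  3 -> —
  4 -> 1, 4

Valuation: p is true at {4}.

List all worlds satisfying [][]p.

1: successors {1}; []p there: 1:F. ✗
2: successors {1, 3}; []p there: 1:F, 3:T. ✗
3: no successors, so [][]p holds vacuously. ✓
4: successors {1, 4}; []p there: 1:F, 4:F. ✗

{3}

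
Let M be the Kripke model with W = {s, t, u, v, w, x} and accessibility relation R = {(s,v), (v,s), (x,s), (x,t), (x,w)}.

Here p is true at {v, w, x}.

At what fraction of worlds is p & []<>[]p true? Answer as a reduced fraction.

1/6

s: p is F, []<>[]p is T. ✗
t: p is F, []<>[]p is T. ✗
u: p is F, []<>[]p is T. ✗
v: p is T, []<>[]p is F. ✗
w: p is T, []<>[]p is T. ✓
x: p is T, []<>[]p is F. ✗
That's 1 of 6 worlds, so 1/6.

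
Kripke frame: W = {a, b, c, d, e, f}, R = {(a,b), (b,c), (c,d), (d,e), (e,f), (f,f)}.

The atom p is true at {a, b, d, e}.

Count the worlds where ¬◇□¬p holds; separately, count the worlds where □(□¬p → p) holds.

For ¬◇□¬p:
a: ◇□¬p is T. ✗
b: ◇□¬p is F. ✓
c: ◇□¬p is F. ✓
d: ◇□¬p is T. ✗
e: ◇□¬p is T. ✗
f: ◇□¬p is T. ✗
— 2 worlds.
For □(□¬p → p):
a: successors {b}; □¬p → p there: b:T. ✓
b: successors {c}; □¬p → p there: c:T. ✓
c: successors {d}; □¬p → p there: d:T. ✓
d: successors {e}; □¬p → p there: e:T. ✓
e: successors {f}; □¬p → p there: f:F. ✗
f: successors {f}; □¬p → p there: f:F. ✗
— 4 worlds.

2 and 4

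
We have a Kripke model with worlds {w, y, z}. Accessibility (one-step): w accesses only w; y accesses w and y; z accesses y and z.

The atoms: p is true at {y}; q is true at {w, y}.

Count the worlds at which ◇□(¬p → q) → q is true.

2

w: ◇□(¬p → q) is T, q is T. ✓
y: ◇□(¬p → q) is T, q is T. ✓
z: ◇□(¬p → q) is T, q is F. ✗
Satisfying worlds: {w, y}.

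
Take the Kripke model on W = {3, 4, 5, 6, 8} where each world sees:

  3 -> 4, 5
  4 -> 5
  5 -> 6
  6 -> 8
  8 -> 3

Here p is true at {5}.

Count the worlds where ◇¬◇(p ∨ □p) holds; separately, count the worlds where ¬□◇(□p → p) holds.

For ◇¬◇(p ∨ □p):
3: successors {4, 5}; ¬◇(p ∨ □p) there: 4:F, 5:T. ✓
4: successors {5}; ¬◇(p ∨ □p) there: 5:T. ✓
5: successors {6}; ¬◇(p ∨ □p) there: 6:T. ✓
6: successors {8}; ¬◇(p ∨ □p) there: 8:T. ✓
8: successors {3}; ¬◇(p ∨ □p) there: 3:F. ✗
— 4 worlds.
For ¬□◇(□p → p):
3: □◇(□p → p) is T. ✗
4: □◇(□p → p) is T. ✗
5: □◇(□p → p) is T. ✗
6: □◇(□p → p) is T. ✗
8: □◇(□p → p) is T. ✗
— 0 worlds.

4 and 0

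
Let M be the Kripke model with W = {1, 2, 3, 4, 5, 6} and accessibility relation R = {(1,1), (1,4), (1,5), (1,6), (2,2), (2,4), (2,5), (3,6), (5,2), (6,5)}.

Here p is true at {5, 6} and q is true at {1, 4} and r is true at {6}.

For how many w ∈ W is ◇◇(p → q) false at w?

2

1: successors {1, 4, 5, 6}; ◇(p → q) there: 1:T, 4:F, 5:T, 6:F. ✓
2: successors {2, 4, 5}; ◇(p → q) there: 2:T, 4:F, 5:T. ✓
3: successors {6}; ◇(p → q) there: 6:F. ✗
4: no successors, so ◇◇(p → q) fails. ✗
5: successors {2}; ◇(p → q) there: 2:T. ✓
6: successors {5}; ◇(p → q) there: 5:T. ✓
Satisfying worlds: {1, 2, 5, 6}.
So ◇◇(p → q) fails at the other 2 worlds.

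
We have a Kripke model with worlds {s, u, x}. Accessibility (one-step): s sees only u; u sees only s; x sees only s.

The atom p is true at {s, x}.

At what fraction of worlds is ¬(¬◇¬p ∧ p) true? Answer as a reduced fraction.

2/3

s: ¬◇¬p ∧ p is F. ✓
u: ¬◇¬p ∧ p is F. ✓
x: ¬◇¬p ∧ p is T. ✗
That's 2 of 3 worlds, so 2/3.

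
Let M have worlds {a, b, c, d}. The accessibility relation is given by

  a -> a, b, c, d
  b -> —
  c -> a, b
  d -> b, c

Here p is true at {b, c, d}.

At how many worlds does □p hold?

2

a: successors {a, b, c, d}; p there: a:F, b:T, c:T, d:T. ✗
b: no successors, so □p holds vacuously. ✓
c: successors {a, b}; p there: a:F, b:T. ✗
d: successors {b, c}; p there: b:T, c:T. ✓
Satisfying worlds: {b, d}.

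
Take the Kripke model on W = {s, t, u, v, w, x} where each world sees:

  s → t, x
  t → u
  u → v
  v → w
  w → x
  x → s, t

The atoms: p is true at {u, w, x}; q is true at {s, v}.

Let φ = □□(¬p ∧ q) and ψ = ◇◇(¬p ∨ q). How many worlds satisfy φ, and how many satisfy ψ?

1 and 4

For □□(¬p ∧ q):
s: successors {t, x}; □(¬p ∧ q) there: t:F, x:F. ✗
t: successors {u}; □(¬p ∧ q) there: u:T. ✓
u: successors {v}; □(¬p ∧ q) there: v:F. ✗
v: successors {w}; □(¬p ∧ q) there: w:F. ✗
w: successors {x}; □(¬p ∧ q) there: x:F. ✗
x: successors {s, t}; □(¬p ∧ q) there: s:F, t:F. ✗
— 1 world.
For ◇◇(¬p ∨ q):
s: successors {t, x}; ◇(¬p ∨ q) there: t:F, x:T. ✓
t: successors {u}; ◇(¬p ∨ q) there: u:T. ✓
u: successors {v}; ◇(¬p ∨ q) there: v:F. ✗
v: successors {w}; ◇(¬p ∨ q) there: w:F. ✗
w: successors {x}; ◇(¬p ∨ q) there: x:T. ✓
x: successors {s, t}; ◇(¬p ∨ q) there: s:T, t:F. ✓
— 4 worlds.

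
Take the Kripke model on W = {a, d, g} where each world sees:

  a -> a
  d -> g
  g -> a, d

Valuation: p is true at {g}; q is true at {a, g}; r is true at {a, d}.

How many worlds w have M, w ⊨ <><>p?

a: successors {a}; <>p there: a:F. ✗
d: successors {g}; <>p there: g:F. ✗
g: successors {a, d}; <>p there: a:F, d:T. ✓
Satisfying worlds: {g}.

1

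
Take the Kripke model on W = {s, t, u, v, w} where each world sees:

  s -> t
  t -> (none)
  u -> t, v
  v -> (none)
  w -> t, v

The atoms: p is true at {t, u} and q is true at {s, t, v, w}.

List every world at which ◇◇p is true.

∅

s: successors {t}; ◇p there: t:F. ✗
t: no successors, so ◇◇p fails. ✗
u: successors {t, v}; ◇p there: t:F, v:F. ✗
v: no successors, so ◇◇p fails. ✗
w: successors {t, v}; ◇p there: t:F, v:F. ✗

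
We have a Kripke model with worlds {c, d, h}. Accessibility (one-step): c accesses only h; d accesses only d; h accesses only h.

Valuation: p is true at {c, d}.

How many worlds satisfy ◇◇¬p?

2

c: successors {h}; ◇¬p there: h:T. ✓
d: successors {d}; ◇¬p there: d:F. ✗
h: successors {h}; ◇¬p there: h:T. ✓
Satisfying worlds: {c, h}.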